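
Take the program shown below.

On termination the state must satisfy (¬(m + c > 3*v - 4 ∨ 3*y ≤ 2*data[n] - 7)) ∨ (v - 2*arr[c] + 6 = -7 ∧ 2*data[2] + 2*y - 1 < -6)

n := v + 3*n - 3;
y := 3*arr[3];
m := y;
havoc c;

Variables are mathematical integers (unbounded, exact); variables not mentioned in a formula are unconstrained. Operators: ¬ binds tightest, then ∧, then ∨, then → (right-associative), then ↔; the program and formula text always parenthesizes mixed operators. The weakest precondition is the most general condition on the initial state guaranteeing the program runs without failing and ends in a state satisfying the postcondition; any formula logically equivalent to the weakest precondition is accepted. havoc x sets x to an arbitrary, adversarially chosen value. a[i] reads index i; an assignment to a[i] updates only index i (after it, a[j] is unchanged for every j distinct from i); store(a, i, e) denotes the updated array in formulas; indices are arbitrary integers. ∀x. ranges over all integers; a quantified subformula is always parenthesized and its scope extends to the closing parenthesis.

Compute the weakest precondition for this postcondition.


Working backward. After the program, the postcondition (¬(m + c > 3*v - 4 ∨ 3*y ≤ 2*data[n] - 7)) ∨ (v - 2*arr[c] + 6 = -7 ∧ 2*data[2] + 2*y - 1 < -6) must hold; in canonical form it is (¬(c + m > 3*v - 4 ∨ 3*y ≤ 2*data[n] - 7)) ∨ (v = 2*arr[c] - 13 ∧ 2*data[2] + 2*y < -5).
Before havoc c: ∀c_1. ((¬(c_1 + m > 3*v - 4 ∨ 3*y ≤ 2*data[n] - 7)) ∨ (v = 2*arr[c_1] - 13 ∧ 2*data[2] + 2*y < -5))
Before m := y: ∀c_1. ((¬(c_1 + y > 3*v - 4 ∨ 3*y ≤ 2*data[n] - 7)) ∨ (v = 2*arr[c_1] - 13 ∧ 2*data[2] + 2*y < -5))
Before y := 3*arr[3]: ∀c_1. ((¬(3*arr[3] + c_1 > 3*v - 4 ∨ 9*arr[3] ≤ 2*data[n] - 7)) ∨ (v = 2*arr[c_1] - 13 ∧ 6*arr[3] + 2*data[2] < -5))
Before n := v + 3*n - 3: ∀c_1. ((¬(3*arr[3] + c_1 > 3*v - 4 ∨ 9*arr[3] ≤ 2*data[3*n + v - 3] - 7)) ∨ (v = 2*arr[c_1] - 13 ∧ 6*arr[3] + 2*data[2] < -5))
Answer: WP = ∀c_1. ((¬(3*arr[3] + c_1 > 3*v - 4 ∨ 9*arr[3] ≤ 2*data[3*n + v - 3] - 7)) ∨ (v = 2*arr[c_1] - 13 ∧ 6*arr[3] + 2*data[2] < -5))


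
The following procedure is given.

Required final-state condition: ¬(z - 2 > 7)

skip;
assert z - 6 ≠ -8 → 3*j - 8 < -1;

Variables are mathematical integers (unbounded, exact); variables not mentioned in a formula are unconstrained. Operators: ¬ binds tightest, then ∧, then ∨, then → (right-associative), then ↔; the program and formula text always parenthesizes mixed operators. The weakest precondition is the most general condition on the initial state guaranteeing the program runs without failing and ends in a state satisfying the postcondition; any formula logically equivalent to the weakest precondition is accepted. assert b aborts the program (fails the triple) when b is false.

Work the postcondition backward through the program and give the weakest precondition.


Working backward. After the program, the postcondition ¬(z - 2 > 7) must hold; in canonical form it is ¬(z > 9).
Before assert z - 6 ≠ -8 → 3*j - 8 < -1: (z ≠ -2 → 3*j < 7) ∧ (¬(z > 9))
Before skip: (z ≠ -2 → 3*j < 7) ∧ (¬(z > 9))
Answer: WP = (z ≠ -2 → 3*j < 7) ∧ (¬(z > 9))


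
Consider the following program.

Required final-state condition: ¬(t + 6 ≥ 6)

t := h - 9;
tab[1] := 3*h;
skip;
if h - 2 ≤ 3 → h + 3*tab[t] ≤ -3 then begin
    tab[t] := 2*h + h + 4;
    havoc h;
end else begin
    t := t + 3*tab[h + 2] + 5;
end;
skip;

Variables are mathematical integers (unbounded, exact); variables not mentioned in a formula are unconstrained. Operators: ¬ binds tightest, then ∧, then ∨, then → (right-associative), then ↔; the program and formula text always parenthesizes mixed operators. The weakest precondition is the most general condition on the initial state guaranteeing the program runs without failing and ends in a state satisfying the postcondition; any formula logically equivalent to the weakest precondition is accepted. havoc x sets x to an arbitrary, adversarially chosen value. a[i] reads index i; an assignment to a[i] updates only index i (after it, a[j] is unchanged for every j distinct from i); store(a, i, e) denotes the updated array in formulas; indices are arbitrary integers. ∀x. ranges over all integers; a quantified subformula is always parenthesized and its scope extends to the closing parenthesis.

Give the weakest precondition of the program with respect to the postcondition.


Working backward. After the program, the postcondition ¬(t + 6 ≥ 6) must hold; in canonical form it is ¬(t ≥ 0).
Before skip: ¬(t ≥ 0)
Then branch requires ¬(t ≥ 0); else branch requires ¬(3*tab[h + 2] + t ≥ -5).
Before the if: ((h ≤ 5 → 3*tab[t] + h ≤ -3) → (¬(t ≥ 0))) ∧ ((¬(h ≤ 5 → 3*tab[t] + h ≤ -3)) → (¬(3*tab[h + 2] + t ≥ -5)))
Before skip: ((h ≤ 5 → 3*tab[t] + h ≤ -3) → (¬(t ≥ 0))) ∧ ((¬(h ≤ 5 → 3*tab[t] + h ≤ -3)) → (¬(3*tab[h + 2] + t ≥ -5)))
Before tab[1] := 3*h: ((h ≤ 5 → 3*store(tab, 1, 3*h)[t] + h ≤ -3) → (¬(t ≥ 0))) ∧ ((¬(h ≤ 5 → 3*store(tab, 1, 3*h)[t] + h ≤ -3)) → (¬(3*store(tab, 1, 3*h)[h + 2] + t ≥ -5)))
Before t := h - 9: ((h ≤ 5 → 3*store(tab, 1, 3*h)[h - 9] + h ≤ -3) → (¬(h ≥ 9))) ∧ ((¬(h ≤ 5 → 3*store(tab, 1, 3*h)[h - 9] + h ≤ -3)) → (¬(3*store(tab, 1, 3*h)[h + 2] + h ≥ 4)))
Answer: WP = ((h ≤ 5 → 3*store(tab, 1, 3*h)[h - 9] + h ≤ -3) → (¬(h ≥ 9))) ∧ ((¬(h ≤ 5 → 3*store(tab, 1, 3*h)[h - 9] + h ≤ -3)) → (¬(3*store(tab, 1, 3*h)[h + 2] + h ≥ 4)))


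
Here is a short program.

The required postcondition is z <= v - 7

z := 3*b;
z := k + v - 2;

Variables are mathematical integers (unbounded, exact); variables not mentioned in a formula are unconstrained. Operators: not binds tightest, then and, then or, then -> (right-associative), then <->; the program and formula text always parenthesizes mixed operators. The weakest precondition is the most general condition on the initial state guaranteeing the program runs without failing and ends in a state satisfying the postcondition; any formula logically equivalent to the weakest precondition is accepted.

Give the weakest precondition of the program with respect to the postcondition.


Working backward. After the program, z <= v - 7 must hold.
Before z := k + v - 2: k <= -5
Before z := 3*b: k <= -5
Answer: WP = k <= -5


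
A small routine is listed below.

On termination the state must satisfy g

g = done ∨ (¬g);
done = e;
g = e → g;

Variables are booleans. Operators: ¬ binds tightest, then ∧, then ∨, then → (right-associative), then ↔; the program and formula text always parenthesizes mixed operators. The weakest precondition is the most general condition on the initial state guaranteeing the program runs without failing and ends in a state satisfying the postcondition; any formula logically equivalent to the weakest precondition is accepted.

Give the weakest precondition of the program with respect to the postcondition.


Working backward. After the program, g must hold.
Before g := e → g: e → g
Before done := e: e → g
Before g := done ∨ (¬g): e → (done ∨ (¬g))
Answer: WP = e → (done ∨ (¬g))


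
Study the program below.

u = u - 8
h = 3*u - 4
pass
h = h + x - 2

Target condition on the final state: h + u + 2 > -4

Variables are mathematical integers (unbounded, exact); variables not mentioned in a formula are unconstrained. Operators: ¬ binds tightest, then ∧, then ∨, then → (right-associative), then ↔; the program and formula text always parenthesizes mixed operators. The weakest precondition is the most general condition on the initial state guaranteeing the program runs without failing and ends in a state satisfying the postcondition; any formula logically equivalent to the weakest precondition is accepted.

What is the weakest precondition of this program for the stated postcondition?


Working backward. After the program, the postcondition h + u + 2 > -4 must hold; in canonical form it is h + u > -6.
Before h := h + x - 2: h + u + x > -4
Before skip: h + u + x > -4
Before h := 3*u - 4: 4*u + x > 0
Before u := u - 8: 4*u + x > 32
Answer: WP = 4*u + x > 32


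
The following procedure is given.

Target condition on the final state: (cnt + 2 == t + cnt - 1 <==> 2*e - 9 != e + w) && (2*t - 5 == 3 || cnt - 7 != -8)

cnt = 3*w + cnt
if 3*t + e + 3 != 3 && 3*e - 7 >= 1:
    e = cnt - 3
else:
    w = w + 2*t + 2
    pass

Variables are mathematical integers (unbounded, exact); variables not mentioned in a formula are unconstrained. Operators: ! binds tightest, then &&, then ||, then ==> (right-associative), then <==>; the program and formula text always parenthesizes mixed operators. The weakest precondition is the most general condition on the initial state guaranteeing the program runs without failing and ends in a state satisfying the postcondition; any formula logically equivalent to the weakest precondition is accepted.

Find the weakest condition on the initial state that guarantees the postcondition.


Working backward. After the program, the postcondition (cnt + 2 == t + cnt - 1 <==> 2*e - 9 != e + w) && (2*t - 5 == 3 || cnt - 7 != -8) must hold; in canonical form it is (t == 3 <==> e != w + 9) && (2*t == 8 || cnt != -1).
Then branch requires (t == 3 <==> cnt != w + 12) && (2*t == 8 || cnt != -1); else branch requires (t == 3 <==> e != 2*t + w + 11) && (2*t == 8 || cnt != -1).
Before the if: ((e + 3*t != 0 && 3*e >= 8) ==> ((t == 3 <==> cnt != w + 12) && (2*t == 8 || cnt != -1))) && ((!(e + 3*t != 0 && 3*e >= 8)) ==> ((t == 3 <==> e != 2*t + w + 11) && (2*t == 8 || cnt != -1)))
Before cnt := 3*w + cnt: ((e + 3*t != 0 && 3*e >= 8) ==> ((t == 3 <==> cnt + 2*w != 12) && (2*t == 8 || cnt + 3*w != -1))) && ((!(e + 3*t != 0 && 3*e >= 8)) ==> ((t == 3 <==> e != 2*t + w + 11) && (2*t == 8 || cnt + 3*w != -1)))
Answer: WP = ((e + 3*t != 0 && 3*e >= 8) ==> ((t == 3 <==> cnt + 2*w != 12) && (2*t == 8 || cnt + 3*w != -1))) && ((!(e + 3*t != 0 && 3*e >= 8)) ==> ((t == 3 <==> e != 2*t + w + 11) && (2*t == 8 || cnt + 3*w != -1)))


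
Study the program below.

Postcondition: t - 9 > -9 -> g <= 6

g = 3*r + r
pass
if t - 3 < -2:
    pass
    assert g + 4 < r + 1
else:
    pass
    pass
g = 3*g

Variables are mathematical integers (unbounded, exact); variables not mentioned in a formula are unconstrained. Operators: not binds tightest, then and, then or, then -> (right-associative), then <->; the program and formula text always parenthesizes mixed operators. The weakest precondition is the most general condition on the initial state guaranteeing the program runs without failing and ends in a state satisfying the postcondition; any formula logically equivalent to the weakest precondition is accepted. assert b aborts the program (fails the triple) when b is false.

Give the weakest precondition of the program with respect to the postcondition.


Working backward. After the program, the postcondition t - 9 > -9 -> g <= 6 must hold; in canonical form it is t > 0 -> g <= 6.
Before g := 3*g: t > 0 -> 3*g <= 6
Then branch requires g < r - 3 and (t > 0 -> 3*g <= 6); else branch requires t > 0 -> 3*g <= 6.
Before the if: (t < 1 -> (g < r - 3 and (t > 0 -> 3*g <= 6))) and ((not (t < 1)) -> (t > 0 -> 3*g <= 6))
Before skip: (t < 1 -> (g < r - 3 and (t > 0 -> 3*g <= 6))) and ((not (t < 1)) -> (t > 0 -> 3*g <= 6))
Before g := 3*r + r: (t < 1 -> (3*r < -3 and (t > 0 -> 12*r <= 6))) and ((not (t < 1)) -> (t > 0 -> 12*r <= 6))
Answer: WP = (t < 1 -> (3*r < -3 and (t > 0 -> 12*r <= 6))) and ((not (t < 1)) -> (t > 0 -> 12*r <= 6))


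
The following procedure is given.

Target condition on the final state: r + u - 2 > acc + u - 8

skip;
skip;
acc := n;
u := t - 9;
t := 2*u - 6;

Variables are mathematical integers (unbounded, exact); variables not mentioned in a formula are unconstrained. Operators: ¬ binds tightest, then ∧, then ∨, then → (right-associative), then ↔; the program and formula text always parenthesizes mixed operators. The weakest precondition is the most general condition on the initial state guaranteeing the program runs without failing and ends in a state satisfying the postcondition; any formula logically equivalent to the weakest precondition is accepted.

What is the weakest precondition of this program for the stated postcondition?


Working backward. After the program, the postcondition r + u - 2 > acc + u - 8 must hold; in canonical form it is r > acc - 6.
Before t := 2*u - 6: r > acc - 6
Before u := t - 9: r > acc - 6
Before acc := n: r > n - 6
Before skip: r > n - 6
Before skip: r > n - 6
Answer: WP = r > n - 6


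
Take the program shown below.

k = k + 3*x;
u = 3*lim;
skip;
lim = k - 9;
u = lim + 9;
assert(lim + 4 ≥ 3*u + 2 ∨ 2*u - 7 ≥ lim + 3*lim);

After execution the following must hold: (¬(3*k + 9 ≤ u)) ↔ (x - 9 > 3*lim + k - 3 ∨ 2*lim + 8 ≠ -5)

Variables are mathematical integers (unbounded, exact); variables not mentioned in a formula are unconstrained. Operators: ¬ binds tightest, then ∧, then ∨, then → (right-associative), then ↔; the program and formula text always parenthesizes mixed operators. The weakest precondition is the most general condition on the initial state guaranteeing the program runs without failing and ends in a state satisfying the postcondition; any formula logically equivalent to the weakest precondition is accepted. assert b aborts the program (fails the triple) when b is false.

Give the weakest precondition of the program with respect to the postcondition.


Working backward. After the program, the postcondition (¬(3*k + 9 ≤ u)) ↔ (x - 9 > 3*lim + k - 3 ∨ 2*lim + 8 ≠ -5) must hold; in canonical form it is (¬(3*k ≤ u - 9)) ↔ (x > k + 3*lim + 6 ∨ 2*lim ≠ -13).
Before assert lim + 4 ≥ 3*u + 2 ∨ 2*u - 7 ≥ lim + 3*lim: (lim ≥ 3*u - 2 ∨ 2*u ≥ 4*lim + 7) ∧ ((¬(3*k ≤ u - 9)) ↔ (x > k + 3*lim + 6 ∨ 2*lim ≠ -13))
Before u := lim + 9: (2*lim ≤ -25 ∨ 2*lim ≤ 11) ∧ ((¬(3*k ≤ lim)) ↔ (x > k + 3*lim + 6 ∨ 2*lim ≠ -13))
Before lim := k - 9: (2*k ≤ -7 ∨ 2*k ≤ 29) ∧ ((¬(2*k ≤ -9)) ↔ (x > 4*k - 21 ∨ 2*k ≠ 5))
Before skip: (2*k ≤ -7 ∨ 2*k ≤ 29) ∧ ((¬(2*k ≤ -9)) ↔ (x > 4*k - 21 ∨ 2*k ≠ 5))
Before u := 3*lim: (2*k ≤ -7 ∨ 2*k ≤ 29) ∧ ((¬(2*k ≤ -9)) ↔ (x > 4*k - 21 ∨ 2*k ≠ 5))
Before k := k + 3*x: (2*k + 6*x ≤ -7 ∨ 2*k + 6*x ≤ 29) ∧ ((¬(2*k + 6*x ≤ -9)) ↔ (4*k + 11*x < 21 ∨ 2*k + 6*x ≠ 5))
Answer: WP = (2*k + 6*x ≤ -7 ∨ 2*k + 6*x ≤ 29) ∧ ((¬(2*k + 6*x ≤ -9)) ↔ (4*k + 11*x < 21 ∨ 2*k + 6*x ≠ 5))


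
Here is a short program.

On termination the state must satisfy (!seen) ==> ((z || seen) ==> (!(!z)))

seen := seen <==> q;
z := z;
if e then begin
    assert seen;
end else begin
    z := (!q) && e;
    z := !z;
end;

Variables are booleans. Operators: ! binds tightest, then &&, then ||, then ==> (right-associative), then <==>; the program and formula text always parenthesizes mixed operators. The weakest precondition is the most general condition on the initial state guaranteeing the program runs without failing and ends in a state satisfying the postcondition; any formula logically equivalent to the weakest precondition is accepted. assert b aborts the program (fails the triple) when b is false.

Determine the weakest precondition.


Working backward. After the program, the postcondition (!seen) ==> ((z || seen) ==> (!(!z))) must hold; in canonical form it is (!seen) ==> ((z || seen) ==> z).
Then branch requires seen && ((!seen) ==> ((z || seen) ==> z)); else branch requires (!seen) ==> (((!((!q) && e)) || seen) ==> (!((!q) && e))).
Before the if: (e ==> (seen && ((!seen) ==> ((z || seen) ==> z)))) && ((!e) ==> ((!seen) ==> (((!((!q) && e)) || seen) ==> (!((!q) && e)))))
Before z := z: (e ==> (seen && ((!seen) ==> ((z || seen) ==> z)))) && ((!e) ==> ((!seen) ==> (((!((!q) && e)) || seen) ==> (!((!q) && e)))))
Before seen := seen <==> q: (e ==> ((seen <==> q) && ((!(seen <==> q)) ==> ((z || (seen <==> q)) ==> z)))) && ((!e) ==> ((!(seen <==> q)) ==> (((!((!q) && e)) || (seen <==> q)) ==> (!((!q) && e)))))
Answer: WP = (e ==> ((seen <==> q) && ((!(seen <==> q)) ==> ((z || (seen <==> q)) ==> z)))) && ((!e) ==> ((!(seen <==> q)) ==> (((!((!q) && e)) || (seen <==> q)) ==> (!((!q) && e)))))


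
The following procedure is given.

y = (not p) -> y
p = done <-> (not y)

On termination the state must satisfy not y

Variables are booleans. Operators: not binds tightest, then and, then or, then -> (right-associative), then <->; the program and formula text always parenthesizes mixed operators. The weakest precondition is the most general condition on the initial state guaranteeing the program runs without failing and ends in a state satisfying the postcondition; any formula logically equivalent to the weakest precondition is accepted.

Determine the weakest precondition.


Working backward. After the program, not y must hold.
Before p := done <-> (not y): not y
Before y := (not p) -> y: not ((not p) -> y)
Answer: WP = not ((not p) -> y)


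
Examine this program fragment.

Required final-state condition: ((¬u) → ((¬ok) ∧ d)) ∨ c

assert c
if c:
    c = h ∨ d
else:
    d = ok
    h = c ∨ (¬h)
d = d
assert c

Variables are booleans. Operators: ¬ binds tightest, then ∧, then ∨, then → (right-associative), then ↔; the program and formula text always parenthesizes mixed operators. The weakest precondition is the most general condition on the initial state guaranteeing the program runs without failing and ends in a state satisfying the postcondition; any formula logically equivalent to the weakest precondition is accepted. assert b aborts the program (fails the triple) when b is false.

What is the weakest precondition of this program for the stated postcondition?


Working backward. After the program, ((¬u) → ((¬ok) ∧ d)) ∨ c must hold.
Before assert c: c ∧ (((¬u) → ((¬ok) ∧ d)) ∨ c)
Before d := d: c ∧ (((¬u) → ((¬ok) ∧ d)) ∨ c)
Then branch requires (h ∨ d) ∧ (((¬u) → ((¬ok) ∧ d)) ∨ h ∨ d); else branch requires c ∧ (u ∨ c).
Before the if: (c → ((h ∨ d) ∧ (((¬u) → ((¬ok) ∧ d)) ∨ h ∨ d))) ∧ ((¬c) → (c ∧ (u ∨ c)))
Before assert c: c ∧ (c → ((h ∨ d) ∧ (((¬u) → ((¬ok) ∧ d)) ∨ h ∨ d))) ∧ ((¬c) → (c ∧ (u ∨ c)))
Answer: WP = c ∧ (c → ((h ∨ d) ∧ (((¬u) → ((¬ok) ∧ d)) ∨ h ∨ d))) ∧ ((¬c) → (c ∧ (u ∨ c)))


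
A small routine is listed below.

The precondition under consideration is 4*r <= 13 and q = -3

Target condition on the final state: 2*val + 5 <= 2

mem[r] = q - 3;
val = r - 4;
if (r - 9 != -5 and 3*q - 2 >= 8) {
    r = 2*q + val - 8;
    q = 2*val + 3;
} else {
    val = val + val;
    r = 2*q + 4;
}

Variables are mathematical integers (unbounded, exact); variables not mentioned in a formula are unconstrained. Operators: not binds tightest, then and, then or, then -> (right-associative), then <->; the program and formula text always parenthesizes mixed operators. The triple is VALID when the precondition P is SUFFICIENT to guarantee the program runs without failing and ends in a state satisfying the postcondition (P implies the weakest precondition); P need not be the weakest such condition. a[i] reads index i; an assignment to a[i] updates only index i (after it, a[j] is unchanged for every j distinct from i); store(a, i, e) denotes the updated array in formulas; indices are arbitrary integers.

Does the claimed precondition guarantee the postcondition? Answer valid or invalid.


Working backward. After the program, the postcondition 2*val + 5 <= 2 must hold; in canonical form it is 2*val <= -3.
Then branch requires 2*val <= -3; else branch requires 4*val <= -3.
Before the if: ((r != 4 and 3*q >= 10) -> 2*val <= -3) and ((not (r != 4 and 3*q >= 10)) -> 4*val <= -3)
Before val := r - 4: ((r != 4 and 3*q >= 10) -> 2*r <= 5) and ((not (r != 4 and 3*q >= 10)) -> 4*r <= 13)
Before mem[r] := q - 3: ((r != 4 and 3*q >= 10) -> 2*r <= 5) and ((not (r != 4 and 3*q >= 10)) -> 4*r <= 13)
The weakest precondition is ((r != 4 and 3*q >= 10) -> 2*r <= 5) and ((not (r != 4 and 3*q >= 10)) -> 4*r <= 13).
Check whether 4*r <= 13 and q = -3 implies it.
Every state satisfying the precondition satisfies the weakest precondition: the implication holds.
Answer: valid


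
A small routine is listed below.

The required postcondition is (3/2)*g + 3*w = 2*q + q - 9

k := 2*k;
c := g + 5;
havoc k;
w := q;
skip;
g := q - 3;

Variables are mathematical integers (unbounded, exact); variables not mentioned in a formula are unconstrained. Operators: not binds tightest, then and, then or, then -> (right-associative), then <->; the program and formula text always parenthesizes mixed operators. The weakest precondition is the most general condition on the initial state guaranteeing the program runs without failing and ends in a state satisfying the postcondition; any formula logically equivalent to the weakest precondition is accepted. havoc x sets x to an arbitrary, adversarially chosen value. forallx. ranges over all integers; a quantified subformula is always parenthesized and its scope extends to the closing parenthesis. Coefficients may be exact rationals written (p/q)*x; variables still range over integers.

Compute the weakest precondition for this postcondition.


Working backward. After the program, the postcondition (3/2)*g + 3*w = 2*q + q - 9 must hold; in canonical form it is (3/2)*g + 3*w = 3*q - 9.
Before g := q - 3: 3*w = (3/2)*q - 9/2
Before skip: 3*w = (3/2)*q - 9/2
Before w := q: (3/2)*q = -9/2
Before havoc k: (3/2)*q = -9/2
Before c := g + 5: (3/2)*q = -9/2
Before k := 2*k: (3/2)*q = -9/2
Answer: WP = (3/2)*q = -9/2


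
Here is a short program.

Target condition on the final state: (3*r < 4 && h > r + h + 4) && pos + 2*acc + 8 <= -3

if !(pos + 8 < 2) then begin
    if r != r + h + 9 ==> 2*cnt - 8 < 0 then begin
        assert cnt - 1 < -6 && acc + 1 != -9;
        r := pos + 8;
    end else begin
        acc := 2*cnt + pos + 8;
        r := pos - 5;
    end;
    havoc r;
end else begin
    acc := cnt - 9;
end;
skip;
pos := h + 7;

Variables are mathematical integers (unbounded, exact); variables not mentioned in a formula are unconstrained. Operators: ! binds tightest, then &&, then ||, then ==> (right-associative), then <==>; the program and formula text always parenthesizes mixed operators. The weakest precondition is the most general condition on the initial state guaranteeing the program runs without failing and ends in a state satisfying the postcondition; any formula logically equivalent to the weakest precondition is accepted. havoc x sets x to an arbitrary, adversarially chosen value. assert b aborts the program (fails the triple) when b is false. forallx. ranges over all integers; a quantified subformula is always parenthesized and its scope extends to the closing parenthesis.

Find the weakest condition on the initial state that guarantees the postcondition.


Working backward. After the program, the postcondition (3*r < 4 && h > r + h + 4) && pos + 2*acc + 8 <= -3 must hold; in canonical form it is 3*r < 4 && r < -4 && 2*acc + pos <= -11.
Before pos := h + 7: 3*r < 4 && r < -4 && 2*acc + h <= -18
Before skip: 3*r < 4 && r < -4 && 2*acc + h <= -18
Then branch requires ((h != -9 ==> 2*cnt < 8) ==> (cnt < -5 && acc != -10 && (forall r_1. (3*r_1 < 4 && r_1 < -4 && 2*acc + h <= -18)))) && ((!(h != -9 ==> 2*cnt < 8)) ==> (forall r_1. (3*r_1 < 4 && r_1 < -4 && 4*cnt + h + 2*pos <= -34))); else branch requires 3*r < 4 && r < -4 && 2*cnt + h <= 0.
Before the if: ((!(pos < -6)) ==> (((h != -9 ==> 2*cnt < 8) ==> (cnt < -5 && acc != -10 && (forall r_1. (3*r_1 < 4 && r_1 < -4 && 2*acc + h <= -18)))) && ((!(h != -9 ==> 2*cnt < 8)) ==> (forall r_1. (3*r_1 < 4 && r_1 < -4 && 4*cnt + h + 2*pos <= -34))))) && (pos < -6 ==> (3*r < 4 && r < -4 && 2*cnt + h <= 0))
Answer: WP = ((!(pos < -6)) ==> (((h != -9 ==> 2*cnt < 8) ==> (cnt < -5 && acc != -10 && (forall r_1. (3*r_1 < 4 && r_1 < -4 && 2*acc + h <= -18)))) && ((!(h != -9 ==> 2*cnt < 8)) ==> (forall r_1. (3*r_1 < 4 && r_1 < -4 && 4*cnt + h + 2*pos <= -34))))) && (pos < -6 ==> (3*r < 4 && r < -4 && 2*cnt + h <= 0))


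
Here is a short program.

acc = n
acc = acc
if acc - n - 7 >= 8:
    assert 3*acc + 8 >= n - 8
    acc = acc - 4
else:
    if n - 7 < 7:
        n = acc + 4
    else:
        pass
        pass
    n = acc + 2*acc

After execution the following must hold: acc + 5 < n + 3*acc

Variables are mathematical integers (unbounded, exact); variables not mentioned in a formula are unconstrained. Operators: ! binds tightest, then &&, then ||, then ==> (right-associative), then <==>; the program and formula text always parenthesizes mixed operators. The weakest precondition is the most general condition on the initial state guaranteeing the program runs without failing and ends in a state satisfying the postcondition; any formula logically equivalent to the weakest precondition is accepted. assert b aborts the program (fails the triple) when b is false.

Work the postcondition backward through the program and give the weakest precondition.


Working backward. After the program, the postcondition acc + 5 < n + 3*acc must hold; in canonical form it is 2*acc + n > 5.
Then branch requires 3*acc >= n - 16 && 2*acc + n > 13; else branch requires (n < 14 ==> 5*acc > 5) && ((!(n < 14)) ==> 5*acc > 5).
Before the if: (acc >= n + 15 ==> (3*acc >= n - 16 && 2*acc + n > 13)) && ((!(acc >= n + 15)) ==> ((n < 14 ==> 5*acc > 5) && ((!(n < 14)) ==> 5*acc > 5)))
Before acc := acc: (acc >= n + 15 ==> (3*acc >= n - 16 && 2*acc + n > 13)) && ((!(acc >= n + 15)) ==> ((n < 14 ==> 5*acc > 5) && ((!(n < 14)) ==> 5*acc > 5)))
Before acc := n: (n < 14 ==> 5*n > 5) && ((!(n < 14)) ==> 5*n > 5)
Answer: WP = (n < 14 ==> 5*n > 5) && ((!(n < 14)) ==> 5*n > 5)


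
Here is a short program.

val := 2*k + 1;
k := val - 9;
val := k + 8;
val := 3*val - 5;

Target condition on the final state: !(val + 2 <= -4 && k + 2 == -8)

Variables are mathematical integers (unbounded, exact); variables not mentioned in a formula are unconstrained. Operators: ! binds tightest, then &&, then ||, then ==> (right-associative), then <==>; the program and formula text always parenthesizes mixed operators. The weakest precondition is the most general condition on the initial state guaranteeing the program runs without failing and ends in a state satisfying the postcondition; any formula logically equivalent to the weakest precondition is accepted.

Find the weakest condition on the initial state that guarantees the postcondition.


Working backward. After the program, the postcondition !(val + 2 <= -4 && k + 2 == -8) must hold; in canonical form it is !(val <= -6 && k == -10).
Before val := 3*val - 5: !(3*val <= -1 && k == -10)
Before val := k + 8: !(3*k <= -25 && k == -10)
Before k := val - 9: !(3*val <= 2 && val == -1)
Before val := 2*k + 1: !(6*k <= -1 && 2*k == -2)
Answer: WP = !(6*k <= -1 && 2*k == -2)


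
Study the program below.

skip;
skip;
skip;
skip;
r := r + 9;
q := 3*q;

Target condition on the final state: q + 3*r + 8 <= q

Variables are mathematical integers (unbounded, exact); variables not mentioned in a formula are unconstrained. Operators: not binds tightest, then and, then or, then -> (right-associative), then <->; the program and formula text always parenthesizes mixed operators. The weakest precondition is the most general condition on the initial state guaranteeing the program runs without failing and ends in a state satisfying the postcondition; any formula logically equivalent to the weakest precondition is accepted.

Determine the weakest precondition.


Working backward. After the program, the postcondition q + 3*r + 8 <= q must hold; in canonical form it is 3*r <= -8.
Before q := 3*q: 3*r <= -8
Before r := r + 9: 3*r <= -35
Before skip: 3*r <= -35
Before skip: 3*r <= -35
Before skip: 3*r <= -35
Before skip: 3*r <= -35
Answer: WP = 3*r <= -35


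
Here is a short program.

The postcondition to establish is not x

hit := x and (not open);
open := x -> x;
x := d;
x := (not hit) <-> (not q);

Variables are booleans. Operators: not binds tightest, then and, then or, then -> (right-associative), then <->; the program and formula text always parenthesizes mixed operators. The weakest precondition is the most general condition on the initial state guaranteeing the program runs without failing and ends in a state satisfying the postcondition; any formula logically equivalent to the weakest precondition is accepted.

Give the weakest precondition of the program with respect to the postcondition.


Working backward. After the program, not x must hold.
Before x := (not hit) <-> (not q): not ((not hit) <-> (not q))
Before x := d: not ((not hit) <-> (not q))
Before open := x -> x: not ((not hit) <-> (not q))
Before hit := x and (not open): not ((not (x and (not open))) <-> (not q))
Answer: WP = not ((not (x and (not open))) <-> (not q))


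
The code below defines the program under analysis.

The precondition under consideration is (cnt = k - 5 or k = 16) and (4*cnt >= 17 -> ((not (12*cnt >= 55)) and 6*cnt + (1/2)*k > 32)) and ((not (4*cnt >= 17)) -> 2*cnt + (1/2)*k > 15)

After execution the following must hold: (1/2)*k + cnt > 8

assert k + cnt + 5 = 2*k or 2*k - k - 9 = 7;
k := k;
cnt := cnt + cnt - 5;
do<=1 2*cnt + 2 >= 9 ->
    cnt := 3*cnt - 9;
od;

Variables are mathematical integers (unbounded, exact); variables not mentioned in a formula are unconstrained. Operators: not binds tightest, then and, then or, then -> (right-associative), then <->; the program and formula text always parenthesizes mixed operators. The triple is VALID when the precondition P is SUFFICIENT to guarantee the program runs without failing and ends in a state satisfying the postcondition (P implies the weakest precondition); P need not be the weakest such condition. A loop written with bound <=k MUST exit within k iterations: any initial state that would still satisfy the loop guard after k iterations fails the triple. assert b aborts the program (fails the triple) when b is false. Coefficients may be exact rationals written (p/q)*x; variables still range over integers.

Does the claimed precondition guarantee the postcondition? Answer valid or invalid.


Working backward. After the program, the postcondition (1/2)*k + cnt > 8 must hold; in canonical form it is cnt + (1/2)*k > 8.
Before the loop (bound <=1), unroll the exhaustion recursion (WP_0 = exit-now case; WP_j = one more guarded iteration, up to j = 1):
  WP_0: (not (2*cnt >= 7)) and cnt + (1/2)*k > 8
  WP_1: (2*cnt >= 7 -> ((not (6*cnt >= 25)) and 3*cnt + (1/2)*k > 17)) and ((not (2*cnt >= 7)) -> cnt + (1/2)*k > 8)
So before the loop: (2*cnt >= 7 -> ((not (6*cnt >= 25)) and 3*cnt + (1/2)*k > 17)) and ((not (2*cnt >= 7)) -> cnt + (1/2)*k > 8)
Before cnt := cnt + cnt - 5: (4*cnt >= 17 -> ((not (12*cnt >= 55)) and 6*cnt + (1/2)*k > 32)) and ((not (4*cnt >= 17)) -> 2*cnt + (1/2)*k > 13)
Before k := k: (4*cnt >= 17 -> ((not (12*cnt >= 55)) and 6*cnt + (1/2)*k > 32)) and ((not (4*cnt >= 17)) -> 2*cnt + (1/2)*k > 13)
Before assert k + cnt + 5 = 2*k or 2*k - k - 9 = 7: (cnt = k - 5 or k = 16) and (4*cnt >= 17 -> ((not (12*cnt >= 55)) and 6*cnt + (1/2)*k > 32)) and ((not (4*cnt >= 17)) -> 2*cnt + (1/2)*k > 13)
The weakest precondition is (cnt = k - 5 or k = 16) and (4*cnt >= 17 -> ((not (12*cnt >= 55)) and 6*cnt + (1/2)*k > 32)) and ((not (4*cnt >= 17)) -> 2*cnt + (1/2)*k > 13).
Check whether (cnt = k - 5 or k = 16) and (4*cnt >= 17 -> ((not (12*cnt >= 55)) and 6*cnt + (1/2)*k > 32)) and ((not (4*cnt >= 17)) -> 2*cnt + (1/2)*k > 15) implies it.
Every state satisfying the precondition satisfies the weakest precondition: the implication holds.
Answer: valid


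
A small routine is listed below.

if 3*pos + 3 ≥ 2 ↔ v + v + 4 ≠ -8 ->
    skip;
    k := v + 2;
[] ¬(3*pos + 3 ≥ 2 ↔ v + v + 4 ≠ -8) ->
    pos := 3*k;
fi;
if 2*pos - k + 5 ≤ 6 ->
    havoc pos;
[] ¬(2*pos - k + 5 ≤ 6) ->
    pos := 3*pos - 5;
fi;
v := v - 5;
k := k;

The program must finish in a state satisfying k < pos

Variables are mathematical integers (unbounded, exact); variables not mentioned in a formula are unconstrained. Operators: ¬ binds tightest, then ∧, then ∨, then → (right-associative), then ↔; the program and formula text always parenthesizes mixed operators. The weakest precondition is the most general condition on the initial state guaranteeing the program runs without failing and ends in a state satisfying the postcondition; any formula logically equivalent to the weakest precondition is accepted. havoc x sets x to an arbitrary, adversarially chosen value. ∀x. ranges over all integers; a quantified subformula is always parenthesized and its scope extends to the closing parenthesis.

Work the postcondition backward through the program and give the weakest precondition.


Working backward. After the program, k < pos must hold.
Before k := k: k < pos
Before v := v - 5: k < pos
Then branch requires ∀pos_1. k < pos_1; else branch requires k < 3*pos - 5.
Before the if: (2*pos ≤ k + 1 → (∀pos_1. k < pos_1)) ∧ ((¬(2*pos ≤ k + 1)) → k < 3*pos - 5)
Then branch requires (2*pos ≤ v + 3 → (∀pos_1. v < pos_1 - 2)) ∧ ((¬(2*pos ≤ v + 3)) → v < 3*pos - 7); else branch requires (5*k ≤ 1 → (∀pos_1. k < pos_1)) ∧ ((¬(5*k ≤ 1)) → 8*k > 5).
Before the if: ((3*pos ≥ -1 ↔ 2*v ≠ -12) → ((2*pos ≤ v + 3 → (∀pos_1. v < pos_1 - 2)) ∧ ((¬(2*pos ≤ v + 3)) → v < 3*pos - 7))) ∧ ((¬(3*pos ≥ -1 ↔ 2*v ≠ -12)) → ((5*k ≤ 1 → (∀pos_1. k < pos_1)) ∧ ((¬(5*k ≤ 1)) → 8*k > 5)))
Answer: WP = ((3*pos ≥ -1 ↔ 2*v ≠ -12) → ((2*pos ≤ v + 3 → (∀pos_1. v < pos_1 - 2)) ∧ ((¬(2*pos ≤ v + 3)) → v < 3*pos - 7))) ∧ ((¬(3*pos ≥ -1 ↔ 2*v ≠ -12)) → ((5*k ≤ 1 → (∀pos_1. k < pos_1)) ∧ ((¬(5*k ≤ 1)) → 8*k > 5)))


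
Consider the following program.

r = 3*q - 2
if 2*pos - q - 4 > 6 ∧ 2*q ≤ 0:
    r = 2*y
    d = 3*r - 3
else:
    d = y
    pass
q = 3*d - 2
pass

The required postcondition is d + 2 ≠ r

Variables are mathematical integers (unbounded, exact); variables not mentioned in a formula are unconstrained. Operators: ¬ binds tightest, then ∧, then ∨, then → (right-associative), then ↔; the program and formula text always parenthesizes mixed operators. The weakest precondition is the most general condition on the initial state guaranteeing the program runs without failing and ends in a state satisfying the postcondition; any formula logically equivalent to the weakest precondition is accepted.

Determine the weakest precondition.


Working backward. After the program, the postcondition d + 2 ≠ r must hold; in canonical form it is d ≠ r - 2.
Before skip: d ≠ r - 2
Before q := 3*d - 2: d ≠ r - 2
Then branch requires 4*y ≠ 1; else branch requires y ≠ r - 2.
Before the if: ((2*pos > q + 10 ∧ 2*q ≤ 0) → 4*y ≠ 1) ∧ ((¬(2*pos > q + 10 ∧ 2*q ≤ 0)) → y ≠ r - 2)
Before r := 3*q - 2: ((2*pos > q + 10 ∧ 2*q ≤ 0) → 4*y ≠ 1) ∧ ((¬(2*pos > q + 10 ∧ 2*q ≤ 0)) → y ≠ 3*q - 4)
Answer: WP = ((2*pos > q + 10 ∧ 2*q ≤ 0) → 4*y ≠ 1) ∧ ((¬(2*pos > q + 10 ∧ 2*q ≤ 0)) → y ≠ 3*q - 4)


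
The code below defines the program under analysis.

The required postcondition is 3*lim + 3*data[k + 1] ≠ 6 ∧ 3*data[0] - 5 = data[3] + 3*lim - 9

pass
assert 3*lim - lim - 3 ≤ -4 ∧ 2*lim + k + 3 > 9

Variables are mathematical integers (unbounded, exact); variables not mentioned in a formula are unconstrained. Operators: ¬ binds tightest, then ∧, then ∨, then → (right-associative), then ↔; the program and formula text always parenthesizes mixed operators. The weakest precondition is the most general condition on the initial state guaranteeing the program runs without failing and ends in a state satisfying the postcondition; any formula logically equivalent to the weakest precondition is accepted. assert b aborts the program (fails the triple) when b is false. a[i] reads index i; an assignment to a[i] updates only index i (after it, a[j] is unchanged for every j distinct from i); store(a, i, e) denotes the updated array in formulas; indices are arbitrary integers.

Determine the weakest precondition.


Working backward. After the program, the postcondition 3*lim + 3*data[k + 1] ≠ 6 ∧ 3*data[0] - 5 = data[3] + 3*lim - 9 must hold; in canonical form it is 3*data[k + 1] + 3*lim ≠ 6 ∧ 3*data[0] = data[3] + 3*lim - 4.
Before assert 3*lim - lim - 3 ≤ -4 ∧ 2*lim + k + 3 > 9: 2*lim ≤ -1 ∧ k + 2*lim > 6 ∧ 3*data[k + 1] + 3*lim ≠ 6 ∧ 3*data[0] = data[3] + 3*lim - 4
Before skip: 2*lim ≤ -1 ∧ k + 2*lim > 6 ∧ 3*data[k + 1] + 3*lim ≠ 6 ∧ 3*data[0] = data[3] + 3*lim - 4
Answer: WP = 2*lim ≤ -1 ∧ k + 2*lim > 6 ∧ 3*data[k + 1] + 3*lim ≠ 6 ∧ 3*data[0] = data[3] + 3*lim - 4


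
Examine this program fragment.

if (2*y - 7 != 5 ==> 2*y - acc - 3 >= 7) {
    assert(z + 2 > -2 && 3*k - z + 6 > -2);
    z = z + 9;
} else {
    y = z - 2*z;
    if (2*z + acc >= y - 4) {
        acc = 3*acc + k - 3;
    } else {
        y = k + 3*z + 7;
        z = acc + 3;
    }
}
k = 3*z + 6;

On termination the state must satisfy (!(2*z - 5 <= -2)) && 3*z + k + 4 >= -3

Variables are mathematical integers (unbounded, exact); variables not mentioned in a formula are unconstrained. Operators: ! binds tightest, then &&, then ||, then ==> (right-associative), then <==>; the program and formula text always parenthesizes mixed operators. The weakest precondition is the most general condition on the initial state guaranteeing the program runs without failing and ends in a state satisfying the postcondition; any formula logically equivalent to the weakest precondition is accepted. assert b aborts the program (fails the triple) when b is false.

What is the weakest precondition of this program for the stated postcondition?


Working backward. After the program, the postcondition (!(2*z - 5 <= -2)) && 3*z + k + 4 >= -3 must hold; in canonical form it is (!(2*z <= 3)) && k + 3*z >= -7.
Before k := 3*z + 6: (!(2*z <= 3)) && 6*z >= -13
Then branch requires z > -4 && 3*k > z - 8 && (!(2*z <= -15)) && 6*z >= -67; else branch requires (acc + 3*z >= -4 ==> ((!(2*z <= 3)) && 6*z >= -13)) && ((!(acc + 3*z >= -4)) ==> ((!(2*acc <= -3)) && 6*acc >= -31)).
Before the if: ((2*y != 12 ==> 2*y >= acc + 10) ==> (z > -4 && 3*k > z - 8 && (!(2*z <= -15)) && 6*z >= -67)) && ((!(2*y != 12 ==> 2*y >= acc + 10)) ==> ((acc + 3*z >= -4 ==> ((!(2*z <= 3)) && 6*z >= -13)) && ((!(acc + 3*z >= -4)) ==> ((!(2*acc <= -3)) && 6*acc >= -31))))
Answer: WP = ((2*y != 12 ==> 2*y >= acc + 10) ==> (z > -4 && 3*k > z - 8 && (!(2*z <= -15)) && 6*z >= -67)) && ((!(2*y != 12 ==> 2*y >= acc + 10)) ==> ((acc + 3*z >= -4 ==> ((!(2*z <= 3)) && 6*z >= -13)) && ((!(acc + 3*z >= -4)) ==> ((!(2*acc <= -3)) && 6*acc >= -31))))


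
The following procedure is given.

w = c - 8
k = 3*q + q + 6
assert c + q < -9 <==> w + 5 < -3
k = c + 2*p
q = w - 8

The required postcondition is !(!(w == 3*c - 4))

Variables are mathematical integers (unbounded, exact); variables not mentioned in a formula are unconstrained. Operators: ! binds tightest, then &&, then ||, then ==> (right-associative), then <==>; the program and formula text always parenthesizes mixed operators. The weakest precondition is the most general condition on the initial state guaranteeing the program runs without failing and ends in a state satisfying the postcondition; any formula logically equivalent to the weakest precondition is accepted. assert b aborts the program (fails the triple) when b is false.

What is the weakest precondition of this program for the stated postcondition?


Working backward. After the program, the postcondition !(!(w == 3*c - 4)) must hold; in canonical form it is w == 3*c - 4.
Before q := w - 8: w == 3*c - 4
Before k := c + 2*p: w == 3*c - 4
Before assert c + q < -9 <==> w + 5 < -3: (c + q < -9 <==> w < -8) && w == 3*c - 4
Before k := 3*q + q + 6: (c + q < -9 <==> w < -8) && w == 3*c - 4
Before w := c - 8: (c + q < -9 <==> c < 0) && 2*c == -4
Answer: WP = (c + q < -9 <==> c < 0) && 2*c == -4


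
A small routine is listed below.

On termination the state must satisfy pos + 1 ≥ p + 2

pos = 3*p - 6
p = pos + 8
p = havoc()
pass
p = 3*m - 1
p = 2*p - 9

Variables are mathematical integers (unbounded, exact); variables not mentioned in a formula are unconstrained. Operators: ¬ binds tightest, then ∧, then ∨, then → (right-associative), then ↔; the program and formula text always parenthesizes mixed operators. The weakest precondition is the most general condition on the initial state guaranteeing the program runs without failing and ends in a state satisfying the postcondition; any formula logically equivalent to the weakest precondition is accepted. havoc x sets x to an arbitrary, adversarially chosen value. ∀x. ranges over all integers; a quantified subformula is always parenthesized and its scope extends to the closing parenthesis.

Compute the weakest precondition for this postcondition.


Working backward. After the program, the postcondition pos + 1 ≥ p + 2 must hold; in canonical form it is pos ≥ p + 1.
Before p := 2*p - 9: pos ≥ 2*p - 8
Before p := 3*m - 1: pos ≥ 6*m - 10
Before skip: pos ≥ 6*m - 10
Before havoc p: pos ≥ 6*m - 10
Before p := pos + 8: pos ≥ 6*m - 10
Before pos := 3*p - 6: 3*p ≥ 6*m - 4
Answer: WP = 3*p ≥ 6*m - 4
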